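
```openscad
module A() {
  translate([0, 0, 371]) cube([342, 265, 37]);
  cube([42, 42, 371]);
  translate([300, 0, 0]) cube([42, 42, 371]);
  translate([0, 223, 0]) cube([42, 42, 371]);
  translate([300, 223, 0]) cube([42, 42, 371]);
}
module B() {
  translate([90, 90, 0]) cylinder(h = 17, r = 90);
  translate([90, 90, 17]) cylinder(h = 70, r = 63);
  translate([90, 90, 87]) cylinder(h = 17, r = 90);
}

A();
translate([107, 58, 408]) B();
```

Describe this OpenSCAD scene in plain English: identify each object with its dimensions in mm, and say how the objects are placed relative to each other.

A is a simple wooden stool: a rectangular seat 342 mm (x) by 265 mm (y), 37 mm thick, top face at z = 408 mm, on four square legs, each 42×42 mm in cross-section. The legs rest on z = 0, each flush with a corner of the seat.

B is a spool: two coaxial disc flanges of radius 90 mm and thickness 17 mm, joined by a core cylinder of radius 63 mm and height 70 mm. The lower flange rests on z = 0 and the three cylinders share a vertical axis.

The spool is on top of the stool.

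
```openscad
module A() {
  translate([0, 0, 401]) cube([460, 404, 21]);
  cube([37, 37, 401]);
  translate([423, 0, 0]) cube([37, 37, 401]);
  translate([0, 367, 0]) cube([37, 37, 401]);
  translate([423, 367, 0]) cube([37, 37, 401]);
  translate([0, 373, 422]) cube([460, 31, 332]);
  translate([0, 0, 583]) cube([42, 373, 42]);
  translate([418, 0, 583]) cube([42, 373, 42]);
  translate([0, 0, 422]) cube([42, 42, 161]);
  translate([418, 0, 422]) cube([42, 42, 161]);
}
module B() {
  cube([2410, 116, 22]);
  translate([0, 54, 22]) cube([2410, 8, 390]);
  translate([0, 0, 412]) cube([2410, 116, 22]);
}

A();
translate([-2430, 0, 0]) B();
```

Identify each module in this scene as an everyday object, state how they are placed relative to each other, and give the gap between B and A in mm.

The I-beam's nearest face is 20 mm from the chair's −x face.

A is a chair. B is an I-beam. The I-beam is on the floor beside the chair on its −x side. The gap between the I-beam and the chair is 20 mm.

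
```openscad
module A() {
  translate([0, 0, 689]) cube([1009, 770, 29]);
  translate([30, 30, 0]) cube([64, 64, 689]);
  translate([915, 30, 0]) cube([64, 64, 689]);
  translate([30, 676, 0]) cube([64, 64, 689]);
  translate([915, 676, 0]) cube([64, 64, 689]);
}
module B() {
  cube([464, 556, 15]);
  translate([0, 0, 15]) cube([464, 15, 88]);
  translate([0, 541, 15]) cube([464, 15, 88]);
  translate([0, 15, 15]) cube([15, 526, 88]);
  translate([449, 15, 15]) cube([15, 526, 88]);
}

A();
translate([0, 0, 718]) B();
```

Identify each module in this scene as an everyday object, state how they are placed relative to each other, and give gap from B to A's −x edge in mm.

A is a table. B is an open box. The open box is on top of the table. The gap from the open box to the table's −x edge is 0 mm.

The open box's min-x is at 0; the table's min-x is 0; gap = 0 mm.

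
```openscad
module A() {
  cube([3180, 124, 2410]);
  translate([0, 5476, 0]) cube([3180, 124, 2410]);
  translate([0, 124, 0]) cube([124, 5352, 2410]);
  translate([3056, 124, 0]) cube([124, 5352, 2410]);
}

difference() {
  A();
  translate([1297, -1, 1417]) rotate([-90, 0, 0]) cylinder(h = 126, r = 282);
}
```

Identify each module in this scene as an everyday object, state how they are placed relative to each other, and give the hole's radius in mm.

A is a house frame. The house frame has a circular hole through its front wall. The hole's radius is 282 mm.

The subtracted cylinder has r = 282 mm.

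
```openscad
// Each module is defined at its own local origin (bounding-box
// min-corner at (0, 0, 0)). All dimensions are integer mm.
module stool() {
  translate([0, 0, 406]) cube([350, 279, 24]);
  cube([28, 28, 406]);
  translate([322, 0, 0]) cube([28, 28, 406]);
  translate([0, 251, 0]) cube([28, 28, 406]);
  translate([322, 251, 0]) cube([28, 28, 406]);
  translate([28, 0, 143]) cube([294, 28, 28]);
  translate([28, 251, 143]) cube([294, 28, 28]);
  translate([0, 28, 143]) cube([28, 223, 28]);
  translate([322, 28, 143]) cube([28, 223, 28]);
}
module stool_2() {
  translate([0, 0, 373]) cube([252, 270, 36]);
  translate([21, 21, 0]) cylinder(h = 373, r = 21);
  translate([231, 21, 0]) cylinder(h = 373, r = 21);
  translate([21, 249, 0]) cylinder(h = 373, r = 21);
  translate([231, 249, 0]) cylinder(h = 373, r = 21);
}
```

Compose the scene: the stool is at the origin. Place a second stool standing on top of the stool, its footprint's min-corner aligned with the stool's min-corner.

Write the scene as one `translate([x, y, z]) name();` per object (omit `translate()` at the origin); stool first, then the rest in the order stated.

stool();
translate([0, 0, 430]) stool_2();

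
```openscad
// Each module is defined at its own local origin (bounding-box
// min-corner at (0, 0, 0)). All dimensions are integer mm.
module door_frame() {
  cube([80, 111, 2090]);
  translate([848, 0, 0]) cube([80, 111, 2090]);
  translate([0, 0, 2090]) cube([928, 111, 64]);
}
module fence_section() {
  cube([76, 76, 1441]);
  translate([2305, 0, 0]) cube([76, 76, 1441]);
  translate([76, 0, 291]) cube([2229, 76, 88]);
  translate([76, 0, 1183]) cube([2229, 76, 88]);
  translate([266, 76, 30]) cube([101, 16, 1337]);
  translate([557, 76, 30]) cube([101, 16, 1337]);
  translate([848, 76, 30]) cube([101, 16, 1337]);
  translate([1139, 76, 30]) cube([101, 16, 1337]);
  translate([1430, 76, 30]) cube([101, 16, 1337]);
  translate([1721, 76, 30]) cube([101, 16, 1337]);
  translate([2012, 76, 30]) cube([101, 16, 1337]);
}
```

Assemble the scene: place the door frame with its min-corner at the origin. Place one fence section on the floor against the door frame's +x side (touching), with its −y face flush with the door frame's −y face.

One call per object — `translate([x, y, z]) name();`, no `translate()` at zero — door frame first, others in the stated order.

door_frame();
translate([928, 0, 0]) fence_section();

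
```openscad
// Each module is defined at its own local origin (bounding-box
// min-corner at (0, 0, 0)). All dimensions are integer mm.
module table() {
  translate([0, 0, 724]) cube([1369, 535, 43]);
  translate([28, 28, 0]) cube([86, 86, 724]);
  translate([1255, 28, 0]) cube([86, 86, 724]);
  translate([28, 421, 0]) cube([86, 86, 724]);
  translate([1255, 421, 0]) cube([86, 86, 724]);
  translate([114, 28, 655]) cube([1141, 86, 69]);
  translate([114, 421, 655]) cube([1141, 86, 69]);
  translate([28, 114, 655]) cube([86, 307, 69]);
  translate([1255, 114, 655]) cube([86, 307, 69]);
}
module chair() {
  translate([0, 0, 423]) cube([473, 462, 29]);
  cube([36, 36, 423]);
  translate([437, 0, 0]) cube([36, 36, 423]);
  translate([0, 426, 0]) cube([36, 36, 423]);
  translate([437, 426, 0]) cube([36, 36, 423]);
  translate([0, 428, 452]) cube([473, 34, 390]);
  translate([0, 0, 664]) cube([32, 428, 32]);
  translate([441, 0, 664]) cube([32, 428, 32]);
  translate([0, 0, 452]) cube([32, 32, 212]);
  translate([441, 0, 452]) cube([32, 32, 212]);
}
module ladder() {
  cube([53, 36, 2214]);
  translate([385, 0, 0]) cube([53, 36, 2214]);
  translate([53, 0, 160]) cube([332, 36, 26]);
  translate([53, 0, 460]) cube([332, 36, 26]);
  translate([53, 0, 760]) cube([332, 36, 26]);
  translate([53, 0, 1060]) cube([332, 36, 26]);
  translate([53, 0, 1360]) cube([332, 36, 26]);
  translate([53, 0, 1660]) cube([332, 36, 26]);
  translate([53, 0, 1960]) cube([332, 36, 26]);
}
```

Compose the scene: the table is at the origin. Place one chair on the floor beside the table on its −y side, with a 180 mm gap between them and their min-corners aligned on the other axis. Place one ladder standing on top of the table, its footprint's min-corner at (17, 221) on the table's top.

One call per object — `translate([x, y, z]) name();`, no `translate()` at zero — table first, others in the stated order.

table();
translate([0, -642, 0]) chair();
translate([17, 221, 767]) ladder();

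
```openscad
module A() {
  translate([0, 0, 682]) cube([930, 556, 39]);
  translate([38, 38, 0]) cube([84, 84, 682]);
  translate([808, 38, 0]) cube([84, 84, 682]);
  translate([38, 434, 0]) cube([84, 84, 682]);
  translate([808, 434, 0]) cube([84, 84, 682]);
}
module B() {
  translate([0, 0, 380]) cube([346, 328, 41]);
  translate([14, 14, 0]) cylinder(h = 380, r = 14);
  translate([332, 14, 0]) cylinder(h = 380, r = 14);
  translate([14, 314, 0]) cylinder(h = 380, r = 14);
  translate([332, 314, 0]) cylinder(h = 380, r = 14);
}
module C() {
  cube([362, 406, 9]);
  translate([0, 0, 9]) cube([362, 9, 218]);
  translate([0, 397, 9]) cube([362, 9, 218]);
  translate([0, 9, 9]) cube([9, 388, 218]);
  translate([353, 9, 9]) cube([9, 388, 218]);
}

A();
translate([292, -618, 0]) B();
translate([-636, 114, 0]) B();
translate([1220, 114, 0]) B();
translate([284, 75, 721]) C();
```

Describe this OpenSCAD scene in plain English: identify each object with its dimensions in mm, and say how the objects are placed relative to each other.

A is a table with a 930×556 mm rectangular top, 39 mm thick, top surface at z = 721 mm, supported by four 84×84 mm square legs, each inset 38 mm from the nearest pair of top edges, running from the floor.

B is a four-legged stool. The seat is 346×328 mm, 41 mm thick, top at z = 421 mm. It stands on four round legs, each 28 mm in diameter, from z = 0 to the seat underside, each leg's axis is inset half a diameter from the nearest pair of seat edges (so the leg's bounding box is flush with the corner).

C is an open storage box with external size 362×406×227 mm and wall thickness 9 mm (the base is also 9 mm thick). The base covers the whole footprint; the four walls stand on the base, with the y-facing walls full-width and the x-facing walls fitting between their inner faces.

Three stools sit around the table at the −y, −x, +x sides. The open box is on top of the table, centred.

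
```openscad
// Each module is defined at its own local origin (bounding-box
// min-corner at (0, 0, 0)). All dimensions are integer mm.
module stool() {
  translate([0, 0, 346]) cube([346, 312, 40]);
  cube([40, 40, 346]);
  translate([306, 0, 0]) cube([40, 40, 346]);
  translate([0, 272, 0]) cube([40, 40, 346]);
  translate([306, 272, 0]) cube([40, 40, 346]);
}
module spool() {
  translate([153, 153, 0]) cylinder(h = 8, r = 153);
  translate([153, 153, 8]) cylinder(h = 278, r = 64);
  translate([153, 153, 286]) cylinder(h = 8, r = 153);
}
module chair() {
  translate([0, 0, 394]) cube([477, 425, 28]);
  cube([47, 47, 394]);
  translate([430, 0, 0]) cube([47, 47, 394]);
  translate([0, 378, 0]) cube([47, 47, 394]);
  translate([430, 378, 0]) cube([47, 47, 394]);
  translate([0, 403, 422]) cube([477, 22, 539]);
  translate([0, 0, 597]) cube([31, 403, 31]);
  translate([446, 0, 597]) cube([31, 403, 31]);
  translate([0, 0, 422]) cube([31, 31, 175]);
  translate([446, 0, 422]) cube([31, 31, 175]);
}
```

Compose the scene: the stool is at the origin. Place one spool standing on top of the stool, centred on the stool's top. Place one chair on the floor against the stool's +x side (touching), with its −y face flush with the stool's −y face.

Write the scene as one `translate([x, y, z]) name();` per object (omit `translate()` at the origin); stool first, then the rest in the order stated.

stool();
translate([20, 3, 386]) spool();
translate([346, 0, 0]) chair();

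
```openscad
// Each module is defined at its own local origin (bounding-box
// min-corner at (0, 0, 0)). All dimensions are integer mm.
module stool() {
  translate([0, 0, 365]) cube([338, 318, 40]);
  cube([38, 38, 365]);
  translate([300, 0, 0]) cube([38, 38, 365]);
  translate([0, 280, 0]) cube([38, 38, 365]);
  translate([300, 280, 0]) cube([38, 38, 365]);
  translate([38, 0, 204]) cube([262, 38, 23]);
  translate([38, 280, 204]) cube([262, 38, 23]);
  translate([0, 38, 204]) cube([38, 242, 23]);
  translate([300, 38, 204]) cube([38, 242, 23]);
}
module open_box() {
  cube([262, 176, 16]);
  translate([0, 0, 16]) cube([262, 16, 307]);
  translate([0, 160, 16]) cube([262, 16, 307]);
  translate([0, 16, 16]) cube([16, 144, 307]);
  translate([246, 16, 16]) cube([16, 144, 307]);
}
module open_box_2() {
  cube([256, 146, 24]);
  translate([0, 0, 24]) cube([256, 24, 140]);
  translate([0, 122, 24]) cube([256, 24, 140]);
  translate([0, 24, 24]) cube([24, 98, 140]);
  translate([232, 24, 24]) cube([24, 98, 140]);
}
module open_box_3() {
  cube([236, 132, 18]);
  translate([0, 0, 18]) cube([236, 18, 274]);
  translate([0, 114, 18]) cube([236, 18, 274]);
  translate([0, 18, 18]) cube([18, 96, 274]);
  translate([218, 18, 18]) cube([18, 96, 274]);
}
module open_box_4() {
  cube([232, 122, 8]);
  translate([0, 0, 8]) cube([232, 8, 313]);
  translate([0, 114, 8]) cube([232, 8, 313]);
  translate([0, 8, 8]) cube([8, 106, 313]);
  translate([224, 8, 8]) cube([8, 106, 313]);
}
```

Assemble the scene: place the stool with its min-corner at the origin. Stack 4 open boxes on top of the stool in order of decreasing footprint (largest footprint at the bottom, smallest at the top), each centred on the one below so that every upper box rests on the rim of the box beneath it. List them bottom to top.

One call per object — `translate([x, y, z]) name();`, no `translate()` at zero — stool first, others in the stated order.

stool();
translate([38, 71, 405]) open_box();
translate([41, 86, 728]) open_box_2();
translate([51, 93, 892]) open_box_3();
translate([53, 98, 1184]) open_box_4();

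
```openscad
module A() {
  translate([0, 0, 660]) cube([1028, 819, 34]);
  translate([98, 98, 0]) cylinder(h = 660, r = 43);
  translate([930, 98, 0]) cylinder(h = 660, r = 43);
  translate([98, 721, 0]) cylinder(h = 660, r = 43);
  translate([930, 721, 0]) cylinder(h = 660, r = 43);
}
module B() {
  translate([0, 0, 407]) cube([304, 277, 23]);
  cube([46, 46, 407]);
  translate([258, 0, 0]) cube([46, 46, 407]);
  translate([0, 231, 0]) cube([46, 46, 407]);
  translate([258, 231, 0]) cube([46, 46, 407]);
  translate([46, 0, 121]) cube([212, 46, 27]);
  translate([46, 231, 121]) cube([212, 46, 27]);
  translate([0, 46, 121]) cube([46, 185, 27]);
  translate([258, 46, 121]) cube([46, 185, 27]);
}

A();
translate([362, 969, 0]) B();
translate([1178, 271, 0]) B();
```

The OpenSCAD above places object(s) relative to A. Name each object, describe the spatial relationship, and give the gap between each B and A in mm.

Each stool's nearest face is 150 mm from the table's bounding box.

A is a table. B is a stool. Two stools sit around the table at the +y, +x sides. The gap between each stool and the table is 150 mm.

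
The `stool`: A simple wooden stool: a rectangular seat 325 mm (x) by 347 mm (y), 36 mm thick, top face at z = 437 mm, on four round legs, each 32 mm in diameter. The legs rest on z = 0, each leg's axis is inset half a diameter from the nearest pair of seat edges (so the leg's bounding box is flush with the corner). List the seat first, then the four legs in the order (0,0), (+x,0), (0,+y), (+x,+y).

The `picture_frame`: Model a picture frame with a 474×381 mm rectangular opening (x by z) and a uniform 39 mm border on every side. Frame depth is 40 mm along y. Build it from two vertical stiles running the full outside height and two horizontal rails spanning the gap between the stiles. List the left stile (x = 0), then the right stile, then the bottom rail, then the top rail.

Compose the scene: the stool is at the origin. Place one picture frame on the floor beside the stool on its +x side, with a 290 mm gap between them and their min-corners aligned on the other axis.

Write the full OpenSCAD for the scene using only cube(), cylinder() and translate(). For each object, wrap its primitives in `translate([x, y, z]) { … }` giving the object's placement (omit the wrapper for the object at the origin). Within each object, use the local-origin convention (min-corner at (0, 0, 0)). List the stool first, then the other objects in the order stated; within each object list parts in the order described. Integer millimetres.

translate([0, 0, 401]) cube([325, 347, 36]);
translate([16, 16, 0]) cylinder(h = 401, r = 16);
translate([309, 16, 0]) cylinder(h = 401, r = 16);
translate([16, 331, 0]) cylinder(h = 401, r = 16);
translate([309, 331, 0]) cylinder(h = 401, r = 16);
translate([615, 0, 0]) {
  cube([39, 40, 459]);
  translate([513, 0, 0]) cube([39, 40, 459]);
  translate([39, 0, 0]) cube([474, 40, 39]);
  translate([39, 0, 420]) cube([474, 40, 39]);
}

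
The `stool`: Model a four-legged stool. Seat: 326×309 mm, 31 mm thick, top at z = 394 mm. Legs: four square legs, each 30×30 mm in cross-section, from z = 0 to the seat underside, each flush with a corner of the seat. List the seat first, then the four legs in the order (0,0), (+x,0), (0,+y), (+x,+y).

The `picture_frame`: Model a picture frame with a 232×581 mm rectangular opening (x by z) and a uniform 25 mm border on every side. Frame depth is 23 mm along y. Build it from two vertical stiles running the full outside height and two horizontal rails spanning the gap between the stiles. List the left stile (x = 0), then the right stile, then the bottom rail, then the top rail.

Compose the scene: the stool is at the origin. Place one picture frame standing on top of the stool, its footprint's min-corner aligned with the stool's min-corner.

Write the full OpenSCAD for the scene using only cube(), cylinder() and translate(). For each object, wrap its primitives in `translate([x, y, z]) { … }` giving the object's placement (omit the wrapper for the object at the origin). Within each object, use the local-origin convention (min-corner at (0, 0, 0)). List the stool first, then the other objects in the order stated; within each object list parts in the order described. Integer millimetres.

translate([0, 0, 363]) cube([326, 309, 31]);
cube([30, 30, 363]);
translate([296, 0, 0]) cube([30, 30, 363]);
translate([0, 279, 0]) cube([30, 30, 363]);
translate([296, 279, 0]) cube([30, 30, 363]);
translate([0, 0, 394]) {
  cube([25, 23, 631]);
  translate([257, 0, 0]) cube([25, 23, 631]);
  translate([25, 0, 0]) cube([232, 23, 25]);
  translate([25, 0, 606]) cube([232, 23, 25]);
}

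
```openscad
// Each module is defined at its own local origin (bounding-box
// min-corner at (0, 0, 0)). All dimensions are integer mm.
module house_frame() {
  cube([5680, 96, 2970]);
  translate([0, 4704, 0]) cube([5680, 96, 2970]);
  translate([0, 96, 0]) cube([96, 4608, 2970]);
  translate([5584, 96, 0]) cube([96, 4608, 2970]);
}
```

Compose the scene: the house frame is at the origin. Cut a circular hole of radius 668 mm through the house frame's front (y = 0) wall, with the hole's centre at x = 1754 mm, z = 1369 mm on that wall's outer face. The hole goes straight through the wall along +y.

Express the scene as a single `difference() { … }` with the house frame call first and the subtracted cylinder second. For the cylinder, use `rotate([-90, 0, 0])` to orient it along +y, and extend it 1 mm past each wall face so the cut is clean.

difference() {
  house_frame();
  translate([1754, -1, 1369]) rotate([-90, 0, 0]) cylinder(h = 98, r = 668);
}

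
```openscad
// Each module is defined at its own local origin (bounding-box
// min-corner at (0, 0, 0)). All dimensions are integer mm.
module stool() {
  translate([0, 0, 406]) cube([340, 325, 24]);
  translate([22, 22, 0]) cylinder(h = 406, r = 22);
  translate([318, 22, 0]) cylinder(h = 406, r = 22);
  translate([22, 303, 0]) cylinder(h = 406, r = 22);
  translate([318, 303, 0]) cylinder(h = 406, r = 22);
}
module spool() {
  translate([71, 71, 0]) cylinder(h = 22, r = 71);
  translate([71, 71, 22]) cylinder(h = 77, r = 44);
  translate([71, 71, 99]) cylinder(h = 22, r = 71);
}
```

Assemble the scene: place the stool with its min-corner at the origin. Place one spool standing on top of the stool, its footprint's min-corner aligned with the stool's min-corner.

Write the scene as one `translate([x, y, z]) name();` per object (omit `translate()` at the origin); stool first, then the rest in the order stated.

stool();
translate([0, 0, 430]) spool();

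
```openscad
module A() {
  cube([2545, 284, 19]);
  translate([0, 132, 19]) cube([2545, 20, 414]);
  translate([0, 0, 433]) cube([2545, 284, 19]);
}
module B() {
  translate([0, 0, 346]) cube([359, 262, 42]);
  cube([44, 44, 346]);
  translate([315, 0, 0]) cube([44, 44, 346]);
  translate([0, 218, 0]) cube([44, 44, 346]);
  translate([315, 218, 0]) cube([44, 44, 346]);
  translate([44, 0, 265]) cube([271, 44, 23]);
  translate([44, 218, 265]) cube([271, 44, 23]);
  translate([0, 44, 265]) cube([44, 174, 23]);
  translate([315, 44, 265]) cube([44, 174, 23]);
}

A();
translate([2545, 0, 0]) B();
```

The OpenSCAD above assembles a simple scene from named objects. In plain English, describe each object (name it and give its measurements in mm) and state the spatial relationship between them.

A is an I-beam lying along x, 2545 mm long. Overall section height 452 mm. Two flanges 284 mm wide (y) and 19 mm thick, one on the floor and one at the top; a web 20 mm thick runs between them, centred on the flange width.

B is a four-legged stool. The seat is 359×262 mm, 42 mm thick, top at z = 388 mm. It stands on four square legs, each 44×44 mm in cross-section, from z = 0 to the seat underside, each flush with a corner of the seat. Four stretchers, 44 mm wide and 23 mm tall, connect adjacent legs with their undersides at z = 265 mm, each running between the inner faces of the legs it joins and aligned with the legs' outer faces on the other axis.

The stool is against the I-beam's +x side, with their −y faces flush.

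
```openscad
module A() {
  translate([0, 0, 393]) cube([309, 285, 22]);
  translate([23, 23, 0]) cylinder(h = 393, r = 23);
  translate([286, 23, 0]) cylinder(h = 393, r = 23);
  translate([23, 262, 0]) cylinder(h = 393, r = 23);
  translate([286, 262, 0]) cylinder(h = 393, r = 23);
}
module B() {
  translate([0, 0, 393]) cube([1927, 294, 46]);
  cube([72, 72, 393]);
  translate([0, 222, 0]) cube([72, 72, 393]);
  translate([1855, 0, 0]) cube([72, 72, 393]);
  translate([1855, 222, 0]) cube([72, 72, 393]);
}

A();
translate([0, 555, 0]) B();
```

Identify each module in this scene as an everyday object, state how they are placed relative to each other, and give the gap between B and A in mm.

A is a stool. B is a bench. The bench is on the floor beside the stool on its +y side. The gap between the bench and the stool is 270 mm.

The bench's nearest face is 270 mm from the stool's +y face.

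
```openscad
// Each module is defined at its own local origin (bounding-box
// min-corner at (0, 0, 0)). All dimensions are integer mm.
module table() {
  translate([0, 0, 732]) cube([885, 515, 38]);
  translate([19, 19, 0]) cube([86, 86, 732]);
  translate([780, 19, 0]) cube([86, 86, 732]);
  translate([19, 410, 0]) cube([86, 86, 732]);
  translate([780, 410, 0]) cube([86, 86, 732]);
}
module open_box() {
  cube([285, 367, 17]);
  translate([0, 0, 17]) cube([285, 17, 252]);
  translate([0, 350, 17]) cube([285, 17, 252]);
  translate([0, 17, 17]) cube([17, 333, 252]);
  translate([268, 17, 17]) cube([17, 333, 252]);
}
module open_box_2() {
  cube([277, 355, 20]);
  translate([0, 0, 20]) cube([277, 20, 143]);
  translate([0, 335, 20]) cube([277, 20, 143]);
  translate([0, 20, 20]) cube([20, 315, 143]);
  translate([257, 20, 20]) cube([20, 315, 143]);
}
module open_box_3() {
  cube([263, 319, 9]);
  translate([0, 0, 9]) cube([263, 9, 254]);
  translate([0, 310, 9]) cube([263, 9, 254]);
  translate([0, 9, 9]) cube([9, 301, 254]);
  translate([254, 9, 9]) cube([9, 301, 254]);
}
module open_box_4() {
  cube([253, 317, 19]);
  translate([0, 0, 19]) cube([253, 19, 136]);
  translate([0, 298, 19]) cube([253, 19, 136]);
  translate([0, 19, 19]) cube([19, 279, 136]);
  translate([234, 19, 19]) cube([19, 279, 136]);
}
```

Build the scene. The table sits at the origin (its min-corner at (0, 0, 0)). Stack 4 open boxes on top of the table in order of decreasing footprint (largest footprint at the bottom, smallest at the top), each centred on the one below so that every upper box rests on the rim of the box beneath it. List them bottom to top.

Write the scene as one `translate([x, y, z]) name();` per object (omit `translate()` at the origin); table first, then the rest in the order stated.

table();
translate([300, 74, 770]) open_box();
translate([304, 80, 1039]) open_box_2();
translate([311, 98, 1202]) open_box_3();
translate([316, 99, 1465]) open_box_4();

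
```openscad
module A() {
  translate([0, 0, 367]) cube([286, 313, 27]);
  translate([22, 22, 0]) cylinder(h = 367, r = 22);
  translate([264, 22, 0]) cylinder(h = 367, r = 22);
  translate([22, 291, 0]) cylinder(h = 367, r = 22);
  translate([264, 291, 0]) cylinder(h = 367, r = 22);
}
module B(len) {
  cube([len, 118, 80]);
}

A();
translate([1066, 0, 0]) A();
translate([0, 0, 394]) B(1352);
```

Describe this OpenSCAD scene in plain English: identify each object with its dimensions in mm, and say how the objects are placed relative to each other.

A is a simple wooden stool: a rectangular seat 286 mm (x) by 313 mm (y), 27 mm thick, top face at z = 394 mm, on four round legs, each 44 mm in diameter. The legs rest on z = 0, each leg's axis is inset half a diameter from the nearest pair of seat edges (so the leg's bounding box is flush with the corner).

B is a rectangular beam 1352 mm long (x), 118 mm deep (y), 80 mm thick (z).

The beam spans the tops of two stools placed 780 mm apart, resting at z = 394 mm.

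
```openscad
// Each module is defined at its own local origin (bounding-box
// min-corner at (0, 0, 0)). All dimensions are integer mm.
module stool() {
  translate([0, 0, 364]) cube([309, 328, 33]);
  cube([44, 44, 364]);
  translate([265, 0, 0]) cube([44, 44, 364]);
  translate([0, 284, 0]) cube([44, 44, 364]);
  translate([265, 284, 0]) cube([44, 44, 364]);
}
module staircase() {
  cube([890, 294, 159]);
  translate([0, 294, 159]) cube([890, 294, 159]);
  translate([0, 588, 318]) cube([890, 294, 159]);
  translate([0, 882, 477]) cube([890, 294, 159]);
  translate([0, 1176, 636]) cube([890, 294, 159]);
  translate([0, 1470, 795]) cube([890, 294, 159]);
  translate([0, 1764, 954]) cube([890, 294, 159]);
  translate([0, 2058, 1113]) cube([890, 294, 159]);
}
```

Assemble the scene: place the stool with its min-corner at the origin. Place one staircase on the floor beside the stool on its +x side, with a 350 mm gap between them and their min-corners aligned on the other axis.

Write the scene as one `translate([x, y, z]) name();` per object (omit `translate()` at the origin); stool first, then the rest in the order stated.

stool();
translate([659, 0, 0]) staircase();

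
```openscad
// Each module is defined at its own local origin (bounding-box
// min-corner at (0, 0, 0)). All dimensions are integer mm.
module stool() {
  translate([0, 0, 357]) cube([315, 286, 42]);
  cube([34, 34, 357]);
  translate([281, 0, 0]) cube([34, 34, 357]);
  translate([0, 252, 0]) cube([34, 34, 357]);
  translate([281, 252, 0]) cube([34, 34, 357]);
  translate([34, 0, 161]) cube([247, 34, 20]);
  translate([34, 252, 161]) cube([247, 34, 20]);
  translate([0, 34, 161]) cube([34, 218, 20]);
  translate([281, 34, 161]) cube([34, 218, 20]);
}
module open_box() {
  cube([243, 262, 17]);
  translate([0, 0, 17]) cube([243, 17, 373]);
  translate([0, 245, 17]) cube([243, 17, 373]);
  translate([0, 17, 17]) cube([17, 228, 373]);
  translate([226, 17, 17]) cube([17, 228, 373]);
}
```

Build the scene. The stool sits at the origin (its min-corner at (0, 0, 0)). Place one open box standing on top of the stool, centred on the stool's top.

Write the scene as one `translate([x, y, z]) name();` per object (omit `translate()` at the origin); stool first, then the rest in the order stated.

stool();
translate([36, 12, 399]) open_box();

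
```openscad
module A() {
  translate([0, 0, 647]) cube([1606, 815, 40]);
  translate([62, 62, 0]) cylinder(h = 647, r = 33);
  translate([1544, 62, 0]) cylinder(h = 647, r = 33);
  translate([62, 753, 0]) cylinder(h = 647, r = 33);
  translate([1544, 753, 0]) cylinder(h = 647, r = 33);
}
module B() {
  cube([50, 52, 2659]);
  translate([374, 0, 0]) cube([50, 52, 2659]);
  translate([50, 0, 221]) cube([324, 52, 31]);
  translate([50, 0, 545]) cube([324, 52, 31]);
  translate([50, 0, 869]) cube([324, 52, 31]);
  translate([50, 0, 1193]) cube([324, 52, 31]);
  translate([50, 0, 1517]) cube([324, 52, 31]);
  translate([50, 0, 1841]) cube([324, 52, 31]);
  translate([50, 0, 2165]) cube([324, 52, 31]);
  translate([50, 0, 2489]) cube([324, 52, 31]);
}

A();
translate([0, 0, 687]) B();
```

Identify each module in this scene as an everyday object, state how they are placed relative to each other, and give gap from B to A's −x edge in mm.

A is a table. B is a ladder. The ladder is on top of the table. The gap from the ladder to the table's −x edge is 0 mm.

The ladder's min-x is at 0; the table's min-x is 0; gap = 0 mm.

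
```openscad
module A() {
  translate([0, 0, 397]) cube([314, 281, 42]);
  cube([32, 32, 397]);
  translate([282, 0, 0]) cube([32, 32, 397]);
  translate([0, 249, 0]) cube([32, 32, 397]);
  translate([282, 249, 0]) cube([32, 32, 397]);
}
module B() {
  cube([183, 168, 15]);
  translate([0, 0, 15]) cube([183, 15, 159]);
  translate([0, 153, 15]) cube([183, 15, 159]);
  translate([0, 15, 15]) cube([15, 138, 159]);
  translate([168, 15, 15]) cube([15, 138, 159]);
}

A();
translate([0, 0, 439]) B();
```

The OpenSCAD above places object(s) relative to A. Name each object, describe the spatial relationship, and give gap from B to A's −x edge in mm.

The open box's min-x is at 0; the stool's min-x is 0; gap = 0 mm.

A is a stool. B is an open box. The open box is on top of the stool. The gap from the open box to the stool's −x edge is 0 mm.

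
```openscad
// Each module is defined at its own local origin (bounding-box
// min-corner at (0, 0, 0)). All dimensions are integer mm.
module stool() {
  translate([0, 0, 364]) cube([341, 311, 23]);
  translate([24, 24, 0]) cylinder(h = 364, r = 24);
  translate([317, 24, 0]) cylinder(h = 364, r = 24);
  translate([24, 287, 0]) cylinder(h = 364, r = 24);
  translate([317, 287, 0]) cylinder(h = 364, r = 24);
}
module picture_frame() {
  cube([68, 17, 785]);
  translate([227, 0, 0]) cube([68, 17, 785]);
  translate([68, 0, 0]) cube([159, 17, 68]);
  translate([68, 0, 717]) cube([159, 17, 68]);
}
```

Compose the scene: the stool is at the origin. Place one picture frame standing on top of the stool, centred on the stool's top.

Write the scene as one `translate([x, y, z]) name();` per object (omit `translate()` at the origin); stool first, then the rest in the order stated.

stool();
translate([23, 147, 387]) picture_frame();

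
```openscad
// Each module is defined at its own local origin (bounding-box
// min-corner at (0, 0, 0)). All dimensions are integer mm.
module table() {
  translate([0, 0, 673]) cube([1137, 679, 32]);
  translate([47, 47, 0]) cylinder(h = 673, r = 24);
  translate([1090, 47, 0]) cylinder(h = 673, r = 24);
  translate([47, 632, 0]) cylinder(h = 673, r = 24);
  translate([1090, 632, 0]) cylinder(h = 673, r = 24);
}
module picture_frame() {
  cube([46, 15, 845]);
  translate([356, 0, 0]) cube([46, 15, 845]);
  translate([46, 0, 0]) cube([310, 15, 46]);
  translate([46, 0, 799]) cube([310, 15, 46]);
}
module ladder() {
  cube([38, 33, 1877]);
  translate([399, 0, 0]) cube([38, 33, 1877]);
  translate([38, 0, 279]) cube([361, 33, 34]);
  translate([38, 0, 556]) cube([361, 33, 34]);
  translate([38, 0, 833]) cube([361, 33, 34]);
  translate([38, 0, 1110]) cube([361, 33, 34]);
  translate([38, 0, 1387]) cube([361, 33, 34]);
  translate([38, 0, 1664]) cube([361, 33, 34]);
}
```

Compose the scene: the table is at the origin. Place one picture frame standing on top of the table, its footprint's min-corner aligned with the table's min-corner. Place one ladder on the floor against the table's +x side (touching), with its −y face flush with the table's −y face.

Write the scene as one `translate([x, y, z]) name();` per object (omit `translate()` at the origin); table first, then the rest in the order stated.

table();
translate([0, 0, 705]) picture_frame();
translate([1137, 0, 0]) ladder();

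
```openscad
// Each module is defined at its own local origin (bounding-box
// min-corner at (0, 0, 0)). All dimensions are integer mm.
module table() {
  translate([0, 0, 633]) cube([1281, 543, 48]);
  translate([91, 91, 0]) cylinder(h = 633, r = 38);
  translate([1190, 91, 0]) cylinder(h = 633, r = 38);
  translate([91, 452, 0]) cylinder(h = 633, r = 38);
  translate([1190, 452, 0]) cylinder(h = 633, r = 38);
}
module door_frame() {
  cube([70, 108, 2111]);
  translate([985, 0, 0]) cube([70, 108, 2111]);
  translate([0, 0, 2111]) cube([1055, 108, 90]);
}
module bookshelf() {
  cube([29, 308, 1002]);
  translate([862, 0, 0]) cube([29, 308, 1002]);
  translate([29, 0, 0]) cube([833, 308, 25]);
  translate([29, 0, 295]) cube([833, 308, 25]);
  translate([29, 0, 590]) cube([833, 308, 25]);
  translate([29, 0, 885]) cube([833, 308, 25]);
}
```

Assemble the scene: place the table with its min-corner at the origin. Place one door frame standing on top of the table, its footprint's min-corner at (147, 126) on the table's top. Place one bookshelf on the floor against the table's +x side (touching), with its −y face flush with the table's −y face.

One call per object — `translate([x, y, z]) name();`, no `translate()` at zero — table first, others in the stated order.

table();
translate([147, 126, 681]) door_frame();
translate([1281, 0, 0]) bookshelf();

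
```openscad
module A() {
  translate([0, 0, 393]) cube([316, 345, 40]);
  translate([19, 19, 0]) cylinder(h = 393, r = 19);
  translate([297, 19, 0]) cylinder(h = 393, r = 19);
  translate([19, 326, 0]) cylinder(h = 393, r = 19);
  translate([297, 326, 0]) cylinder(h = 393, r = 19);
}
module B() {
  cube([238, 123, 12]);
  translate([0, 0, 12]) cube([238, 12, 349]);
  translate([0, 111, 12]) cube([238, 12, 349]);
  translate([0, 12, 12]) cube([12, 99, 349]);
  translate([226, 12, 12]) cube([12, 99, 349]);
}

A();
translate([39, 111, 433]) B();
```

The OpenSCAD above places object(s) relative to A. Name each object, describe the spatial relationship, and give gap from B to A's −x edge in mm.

The open box's min-x is at 39; the stool's min-x is 0; gap = 39 mm.

A is a stool. B is an open box. The open box is on top of the stool, centred. The gap from the open box to the stool's −x edge is 39 mm.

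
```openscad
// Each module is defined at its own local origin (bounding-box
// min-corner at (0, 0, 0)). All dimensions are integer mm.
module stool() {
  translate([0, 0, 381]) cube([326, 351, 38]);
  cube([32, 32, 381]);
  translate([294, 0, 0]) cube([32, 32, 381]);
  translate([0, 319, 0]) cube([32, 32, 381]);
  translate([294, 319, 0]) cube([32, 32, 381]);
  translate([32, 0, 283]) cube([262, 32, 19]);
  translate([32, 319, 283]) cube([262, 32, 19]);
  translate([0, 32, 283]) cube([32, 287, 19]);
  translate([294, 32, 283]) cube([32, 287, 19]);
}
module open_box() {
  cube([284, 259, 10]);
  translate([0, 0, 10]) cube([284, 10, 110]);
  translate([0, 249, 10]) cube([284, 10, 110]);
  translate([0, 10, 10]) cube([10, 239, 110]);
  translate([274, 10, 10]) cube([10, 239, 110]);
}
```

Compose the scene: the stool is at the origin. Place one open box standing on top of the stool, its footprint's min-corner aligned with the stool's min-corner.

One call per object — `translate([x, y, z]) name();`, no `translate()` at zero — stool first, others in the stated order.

stool();
translate([0, 0, 419]) open_box();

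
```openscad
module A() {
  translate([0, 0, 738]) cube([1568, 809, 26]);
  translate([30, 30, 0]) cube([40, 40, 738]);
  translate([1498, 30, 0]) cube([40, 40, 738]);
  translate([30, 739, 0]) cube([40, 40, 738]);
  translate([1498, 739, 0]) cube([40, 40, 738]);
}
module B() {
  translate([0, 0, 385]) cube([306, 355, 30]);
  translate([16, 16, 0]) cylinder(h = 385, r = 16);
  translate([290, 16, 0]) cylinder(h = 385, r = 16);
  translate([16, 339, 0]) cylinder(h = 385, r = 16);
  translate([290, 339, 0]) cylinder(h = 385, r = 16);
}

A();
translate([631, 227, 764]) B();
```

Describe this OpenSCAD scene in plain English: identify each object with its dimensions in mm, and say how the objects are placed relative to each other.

A is a rectangular dining table. The top is 1568×809×26 mm with its upper surface at z = 764 mm. It stands on four 40×40 mm square legs, each inset 30 mm from the nearest pair of top edges, running from the floor to the underside of the top.

B is a four-legged stool. The seat is 306×355 mm, 30 mm thick, top at z = 415 mm. It stands on four round legs, each 32 mm in diameter, from z = 0 to the seat underside, each leg's axis is inset half a diameter from the nearest pair of seat edges (so the leg's bounding box is flush with the corner).

The stool is on top of the table, centred.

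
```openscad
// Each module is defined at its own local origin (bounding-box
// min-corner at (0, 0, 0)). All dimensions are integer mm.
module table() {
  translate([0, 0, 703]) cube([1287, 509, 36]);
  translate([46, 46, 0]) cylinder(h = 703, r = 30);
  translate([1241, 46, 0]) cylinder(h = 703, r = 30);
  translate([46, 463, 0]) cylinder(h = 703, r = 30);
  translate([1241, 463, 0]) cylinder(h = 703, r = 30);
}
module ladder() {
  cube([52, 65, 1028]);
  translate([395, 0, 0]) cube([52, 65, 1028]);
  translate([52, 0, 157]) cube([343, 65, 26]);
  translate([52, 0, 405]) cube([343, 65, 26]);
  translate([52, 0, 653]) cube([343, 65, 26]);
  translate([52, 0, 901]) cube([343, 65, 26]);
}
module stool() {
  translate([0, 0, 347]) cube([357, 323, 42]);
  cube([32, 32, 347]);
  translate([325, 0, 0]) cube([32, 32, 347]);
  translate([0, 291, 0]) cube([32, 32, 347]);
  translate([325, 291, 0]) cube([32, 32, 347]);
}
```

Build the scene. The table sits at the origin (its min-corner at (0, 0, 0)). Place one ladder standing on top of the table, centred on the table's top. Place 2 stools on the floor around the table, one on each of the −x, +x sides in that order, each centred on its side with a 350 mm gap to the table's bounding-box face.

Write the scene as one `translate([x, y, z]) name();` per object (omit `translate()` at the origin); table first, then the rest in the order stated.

table();
translate([420, 222, 739]) ladder();
translate([-707, 93, 0]) stool();
translate([1637, 93, 0]) stool();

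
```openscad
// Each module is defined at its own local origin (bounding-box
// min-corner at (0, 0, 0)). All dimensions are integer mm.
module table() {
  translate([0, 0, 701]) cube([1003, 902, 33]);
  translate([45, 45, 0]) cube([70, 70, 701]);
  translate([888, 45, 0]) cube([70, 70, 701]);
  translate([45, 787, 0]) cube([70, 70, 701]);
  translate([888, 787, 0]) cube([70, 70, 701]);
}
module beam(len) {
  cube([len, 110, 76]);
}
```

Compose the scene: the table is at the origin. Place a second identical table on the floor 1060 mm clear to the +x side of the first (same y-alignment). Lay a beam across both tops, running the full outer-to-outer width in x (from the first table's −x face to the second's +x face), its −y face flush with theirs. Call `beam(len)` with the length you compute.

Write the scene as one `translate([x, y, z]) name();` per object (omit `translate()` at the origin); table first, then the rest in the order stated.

table();
translate([2063, 0, 0]) table();
translate([0, 0, 734]) beam(3066);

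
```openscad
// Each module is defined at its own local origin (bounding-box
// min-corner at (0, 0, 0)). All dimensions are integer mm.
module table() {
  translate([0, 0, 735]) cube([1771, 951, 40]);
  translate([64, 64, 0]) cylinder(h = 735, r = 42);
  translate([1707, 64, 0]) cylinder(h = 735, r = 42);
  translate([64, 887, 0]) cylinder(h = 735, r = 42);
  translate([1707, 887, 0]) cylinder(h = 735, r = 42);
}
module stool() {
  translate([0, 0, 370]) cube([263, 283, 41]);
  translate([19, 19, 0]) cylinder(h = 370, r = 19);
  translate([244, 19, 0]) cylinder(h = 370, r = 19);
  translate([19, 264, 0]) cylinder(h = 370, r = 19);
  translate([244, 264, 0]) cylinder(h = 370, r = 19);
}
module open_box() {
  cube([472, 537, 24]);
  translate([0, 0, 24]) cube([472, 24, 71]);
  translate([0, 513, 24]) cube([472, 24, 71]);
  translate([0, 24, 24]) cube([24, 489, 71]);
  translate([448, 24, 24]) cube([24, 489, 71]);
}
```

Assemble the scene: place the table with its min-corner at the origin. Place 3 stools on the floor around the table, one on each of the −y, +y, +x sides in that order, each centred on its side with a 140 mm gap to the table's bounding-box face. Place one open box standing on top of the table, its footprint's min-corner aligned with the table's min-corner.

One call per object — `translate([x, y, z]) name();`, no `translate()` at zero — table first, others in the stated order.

table();
translate([754, -423, 0]) stool();
translate([754, 1091, 0]) stool();
translate([1911, 334, 0]) stool();
translate([0, 0, 775]) open_box();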